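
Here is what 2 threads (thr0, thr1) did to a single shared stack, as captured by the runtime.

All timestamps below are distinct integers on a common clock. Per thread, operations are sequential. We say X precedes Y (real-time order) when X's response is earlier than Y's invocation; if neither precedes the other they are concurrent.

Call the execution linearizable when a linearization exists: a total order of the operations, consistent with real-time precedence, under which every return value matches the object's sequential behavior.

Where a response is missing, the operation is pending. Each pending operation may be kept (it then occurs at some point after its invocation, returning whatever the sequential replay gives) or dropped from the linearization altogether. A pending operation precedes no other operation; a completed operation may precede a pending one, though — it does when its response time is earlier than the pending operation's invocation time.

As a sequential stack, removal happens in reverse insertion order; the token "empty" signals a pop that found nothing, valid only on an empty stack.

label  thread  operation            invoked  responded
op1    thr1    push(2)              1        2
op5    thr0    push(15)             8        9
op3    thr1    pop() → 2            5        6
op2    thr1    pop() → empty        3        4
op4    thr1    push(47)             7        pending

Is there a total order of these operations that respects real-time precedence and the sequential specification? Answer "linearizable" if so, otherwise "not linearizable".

not linearizable

through event 3 a valid linearization exists; event 4 (op2 responding at time 4) ends that
exactly one order of the 2 completed ops respects real time; the stack replay fails
for example op1, op2 fails at step 2: op2 pop() → empty is not legal there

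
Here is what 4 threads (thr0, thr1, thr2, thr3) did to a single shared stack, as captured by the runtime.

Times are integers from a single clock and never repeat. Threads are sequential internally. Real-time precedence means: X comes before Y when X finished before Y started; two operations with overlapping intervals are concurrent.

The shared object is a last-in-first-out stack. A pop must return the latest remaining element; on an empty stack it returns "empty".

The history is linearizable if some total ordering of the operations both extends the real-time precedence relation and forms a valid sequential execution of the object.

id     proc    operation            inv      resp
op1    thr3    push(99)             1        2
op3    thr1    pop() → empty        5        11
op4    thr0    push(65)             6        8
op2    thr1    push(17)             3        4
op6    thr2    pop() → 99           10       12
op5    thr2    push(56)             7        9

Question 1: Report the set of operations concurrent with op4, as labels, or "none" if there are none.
op4 spans [6,8]; an op avoiding the whole window 6..8 is ordered, any other is concurrent
op1 [1,2]: before
op2 [3,4]: before
op3 [5,11]: concurrent
op5 [7,9]: concurrent
op6 [10,12]: after

op3, op5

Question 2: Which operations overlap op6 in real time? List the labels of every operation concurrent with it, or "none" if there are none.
op6 runs from 10 to 12; window-overlapping ops are concurrent
op1 [1,2]: before
op2 [3,4]: before
op3 [5,11]: concurrent
op4 [6,8]: before
op5 [7,9]: before

op3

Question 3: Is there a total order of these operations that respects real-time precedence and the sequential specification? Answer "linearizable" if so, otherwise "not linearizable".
the violation lands at event 11, op3's response at time 11: events 1..10 linearize, events 1..11 do not
checked exhaustively: 6 real-time-consistent orders of 5 completed operations, zero legal stack replays
every completion of the 1 pending operation (op6) was checked; none linearizes
one such order, op1, op2, op3, op4, op5 (pending dropped), breaks at step 3 where op3 pop() → empty is illegal
one such order, op1, op2, op3, op5, op4 (pending dropped), breaks at step 3 where op3 pop() → empty is illegal

not linearizable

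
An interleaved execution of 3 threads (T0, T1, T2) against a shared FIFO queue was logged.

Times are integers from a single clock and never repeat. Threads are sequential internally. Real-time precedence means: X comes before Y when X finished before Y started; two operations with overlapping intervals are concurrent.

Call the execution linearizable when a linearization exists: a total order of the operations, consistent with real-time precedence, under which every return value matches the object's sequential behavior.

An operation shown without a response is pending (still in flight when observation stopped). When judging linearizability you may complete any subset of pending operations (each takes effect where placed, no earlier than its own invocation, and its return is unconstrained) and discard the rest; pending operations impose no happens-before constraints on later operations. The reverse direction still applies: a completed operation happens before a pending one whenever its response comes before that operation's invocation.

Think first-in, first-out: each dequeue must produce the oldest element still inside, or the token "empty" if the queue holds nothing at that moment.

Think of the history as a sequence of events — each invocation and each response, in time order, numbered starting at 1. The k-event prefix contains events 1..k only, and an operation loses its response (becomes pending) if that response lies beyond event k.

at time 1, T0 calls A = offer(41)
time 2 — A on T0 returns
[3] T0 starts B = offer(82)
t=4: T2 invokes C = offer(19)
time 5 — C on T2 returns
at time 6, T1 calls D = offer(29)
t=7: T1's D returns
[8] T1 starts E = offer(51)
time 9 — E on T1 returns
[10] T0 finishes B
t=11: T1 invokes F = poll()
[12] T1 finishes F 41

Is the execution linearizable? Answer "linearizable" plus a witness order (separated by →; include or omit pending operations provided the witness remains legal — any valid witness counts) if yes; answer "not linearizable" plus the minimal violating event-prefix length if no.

step 1: A offer(41) — queue <41>
step 2: B offer(82) — queue <41,82>
step 3: C offer(19) — queue <41,82,19>
step 4: D offer(29) — queue <41,82,19,29>
step 5: E offer(51) — queue <41,82,19,29,51>
step 6: F poll() → 41 — queue <82,19,29,51>

linearizable — witness: A → B → C → D → E → F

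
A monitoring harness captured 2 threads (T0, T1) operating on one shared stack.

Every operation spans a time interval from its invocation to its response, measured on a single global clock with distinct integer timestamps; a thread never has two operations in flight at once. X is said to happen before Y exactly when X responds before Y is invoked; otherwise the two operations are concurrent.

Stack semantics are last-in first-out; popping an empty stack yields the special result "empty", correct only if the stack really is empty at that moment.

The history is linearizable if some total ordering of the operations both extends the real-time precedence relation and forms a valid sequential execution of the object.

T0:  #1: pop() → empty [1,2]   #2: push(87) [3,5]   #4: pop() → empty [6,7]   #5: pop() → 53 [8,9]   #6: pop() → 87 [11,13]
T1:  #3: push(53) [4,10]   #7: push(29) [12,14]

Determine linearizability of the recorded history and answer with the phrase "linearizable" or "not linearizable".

not linearizable

already the first 7 events (up to #4's response at time 7) admit no linearization; the first 6 still do
one real-time candidate order over the 3 completed operations — the stack replay rejects it
no escape via the 1 pending operation (#3): every completion choice fails
e.g. #1, #2, #4 (pending dropped): illegal at step 3, since #4 pop() → empty cannot apply there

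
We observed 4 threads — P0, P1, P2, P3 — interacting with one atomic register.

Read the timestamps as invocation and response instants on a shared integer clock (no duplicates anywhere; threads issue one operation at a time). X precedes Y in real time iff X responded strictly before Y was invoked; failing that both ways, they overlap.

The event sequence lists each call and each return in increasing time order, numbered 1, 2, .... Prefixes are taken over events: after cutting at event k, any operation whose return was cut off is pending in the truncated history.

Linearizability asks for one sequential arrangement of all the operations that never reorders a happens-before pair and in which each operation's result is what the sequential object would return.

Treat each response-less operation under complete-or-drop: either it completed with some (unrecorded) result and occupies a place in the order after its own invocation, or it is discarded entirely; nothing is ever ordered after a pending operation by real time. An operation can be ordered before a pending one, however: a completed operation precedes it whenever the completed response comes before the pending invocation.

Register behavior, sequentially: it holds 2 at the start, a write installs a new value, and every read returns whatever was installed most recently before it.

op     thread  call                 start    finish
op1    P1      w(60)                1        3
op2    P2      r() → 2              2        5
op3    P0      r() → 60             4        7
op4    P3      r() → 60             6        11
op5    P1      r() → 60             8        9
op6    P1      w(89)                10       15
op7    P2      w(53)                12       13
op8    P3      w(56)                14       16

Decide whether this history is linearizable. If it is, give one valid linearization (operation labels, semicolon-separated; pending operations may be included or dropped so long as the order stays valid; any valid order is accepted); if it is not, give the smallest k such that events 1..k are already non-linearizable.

linearizable — witness: op2; op1; op3; op4; op5; op6; op7; op8

step 1: op2 r() → 2 — value 2
step 2: op1 w(60) — value 60
step 3: op3 r() → 60 — value 60
step 4: op4 r() → 60 — value 60
step 5: op5 r() → 60 — value 60
step 6: op6 w(89) — value 89
step 7: op7 w(53) — value 53
step 8: op8 w(56) — value 56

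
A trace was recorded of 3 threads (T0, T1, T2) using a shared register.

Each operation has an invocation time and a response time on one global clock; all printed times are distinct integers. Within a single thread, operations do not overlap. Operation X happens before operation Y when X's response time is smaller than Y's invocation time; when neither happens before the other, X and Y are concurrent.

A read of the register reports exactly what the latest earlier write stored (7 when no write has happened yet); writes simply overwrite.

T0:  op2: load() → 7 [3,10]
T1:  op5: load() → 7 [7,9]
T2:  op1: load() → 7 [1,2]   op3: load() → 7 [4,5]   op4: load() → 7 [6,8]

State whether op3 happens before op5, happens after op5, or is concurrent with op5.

before

op3 spans [4,5], op5 spans [7,9]
resp(op3)=5 < inv(op5)=7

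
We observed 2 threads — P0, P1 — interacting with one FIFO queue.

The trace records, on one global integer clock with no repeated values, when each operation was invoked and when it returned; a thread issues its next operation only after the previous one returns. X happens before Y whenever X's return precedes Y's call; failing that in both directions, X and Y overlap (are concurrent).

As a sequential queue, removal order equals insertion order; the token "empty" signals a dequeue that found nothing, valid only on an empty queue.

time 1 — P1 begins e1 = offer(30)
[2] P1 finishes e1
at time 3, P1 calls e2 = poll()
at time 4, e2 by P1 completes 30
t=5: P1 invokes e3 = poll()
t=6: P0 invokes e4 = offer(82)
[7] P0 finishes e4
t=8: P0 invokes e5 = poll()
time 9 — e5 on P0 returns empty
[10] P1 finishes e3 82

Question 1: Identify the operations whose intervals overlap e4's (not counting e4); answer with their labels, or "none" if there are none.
e3

overlap test against e4 [6,7]: concurrent iff the interval meets 6..7
e1 [1,2]: before
e2 [3,4]: before
e3 [5,10]: concurrent
e5 [8,9]: after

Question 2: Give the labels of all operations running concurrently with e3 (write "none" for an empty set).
e4, e5

e3 spans [5,10]; an op avoiding the whole window 5..10 is ordered, any other is concurrent
e1 [1,2]: before
e2 [3,4]: before
e4 [6,7]: concurrent
e5 [8,9]: concurrent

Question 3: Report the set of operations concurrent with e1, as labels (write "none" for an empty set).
none

concurrent with e1 ([1,2]): every op whose interval crosses 1..2
e2 [3,4]: after
e3 [5,10]: after
e4 [6,7]: after
e5 [8,9]: after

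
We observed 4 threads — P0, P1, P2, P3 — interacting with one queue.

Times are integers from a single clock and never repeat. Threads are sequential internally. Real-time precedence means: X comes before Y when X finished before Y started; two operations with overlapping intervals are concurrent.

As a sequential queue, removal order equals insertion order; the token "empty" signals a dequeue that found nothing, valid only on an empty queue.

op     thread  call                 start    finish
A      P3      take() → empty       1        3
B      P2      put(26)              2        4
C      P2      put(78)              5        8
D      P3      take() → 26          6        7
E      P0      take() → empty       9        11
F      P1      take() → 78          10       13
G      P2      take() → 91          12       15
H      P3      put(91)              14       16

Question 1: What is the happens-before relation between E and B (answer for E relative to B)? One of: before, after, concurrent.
Answer: after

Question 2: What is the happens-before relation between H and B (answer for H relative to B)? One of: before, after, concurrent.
Answer: after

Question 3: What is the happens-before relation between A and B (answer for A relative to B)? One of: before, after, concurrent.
Answer: concurrent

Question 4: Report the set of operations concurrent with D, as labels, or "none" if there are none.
Answer: C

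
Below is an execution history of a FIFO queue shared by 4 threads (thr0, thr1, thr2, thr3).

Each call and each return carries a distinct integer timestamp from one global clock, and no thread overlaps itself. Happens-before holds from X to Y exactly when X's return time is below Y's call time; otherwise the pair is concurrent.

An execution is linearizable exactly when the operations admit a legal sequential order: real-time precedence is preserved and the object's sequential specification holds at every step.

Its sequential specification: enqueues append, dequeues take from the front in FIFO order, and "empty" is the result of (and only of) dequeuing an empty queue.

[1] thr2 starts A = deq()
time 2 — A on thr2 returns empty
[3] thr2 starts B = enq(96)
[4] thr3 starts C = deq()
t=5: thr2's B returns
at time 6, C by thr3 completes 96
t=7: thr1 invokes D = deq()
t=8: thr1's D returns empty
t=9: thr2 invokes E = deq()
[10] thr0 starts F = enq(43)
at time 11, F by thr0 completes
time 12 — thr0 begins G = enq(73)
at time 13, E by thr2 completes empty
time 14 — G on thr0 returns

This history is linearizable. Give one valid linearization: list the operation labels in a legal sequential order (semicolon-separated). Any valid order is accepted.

A; B; C; D; E; F; G

after step 1 (A deq() → empty): queue <>
after step 2 (B enq(96)): queue <96>
after step 3 (C deq() → 96): queue <>
after step 4 (D deq() → empty): queue <>
after step 5 (E deq() → empty): queue <>
after step 6 (F enq(43)): queue <43>
after step 7 (G enq(73)): queue <43,73>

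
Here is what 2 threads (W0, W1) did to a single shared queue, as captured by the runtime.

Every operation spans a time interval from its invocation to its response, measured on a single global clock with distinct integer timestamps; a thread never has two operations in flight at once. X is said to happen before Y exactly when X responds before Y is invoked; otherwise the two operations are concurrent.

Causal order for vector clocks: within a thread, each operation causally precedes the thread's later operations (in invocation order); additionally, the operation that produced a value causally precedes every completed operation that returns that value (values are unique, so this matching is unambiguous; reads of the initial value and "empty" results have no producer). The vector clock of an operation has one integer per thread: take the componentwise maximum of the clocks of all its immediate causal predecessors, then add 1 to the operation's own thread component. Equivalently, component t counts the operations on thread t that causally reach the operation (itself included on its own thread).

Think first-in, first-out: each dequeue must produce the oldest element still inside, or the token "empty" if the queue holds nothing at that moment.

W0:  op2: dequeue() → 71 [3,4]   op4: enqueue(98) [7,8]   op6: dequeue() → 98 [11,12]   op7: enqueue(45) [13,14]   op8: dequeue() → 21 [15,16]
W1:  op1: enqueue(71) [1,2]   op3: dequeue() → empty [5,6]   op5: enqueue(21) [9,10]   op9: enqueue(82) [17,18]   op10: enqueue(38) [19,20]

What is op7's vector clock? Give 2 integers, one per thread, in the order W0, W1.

(4, 1)

invoked at 1, op1 has no predecessors; its own W1 bump gives (0, 1)
op3, invoked 5, takes VC(op1)=(0, 1) under max, adds 1 for W1 → (0, 2)
op2, invoked 3, takes VC(op1)=(0, 1) under max, adds 1 for W0 → (1, 1)
op5, invoked 9, takes VC(op3)=(0, 2) under max, adds 1 for W1 → (0, 3)
op4, invoked 7, takes VC(op2)=(1, 1) under max, adds 1 for W0 → (2, 1)
op9, invoked 17, takes VC(op5)=(0, 3) under max, adds 1 for W1 → (0, 4)
op6, invoked 11, takes VC(op4)=(2, 1) under max, adds 1 for W0 → (3, 1)
op10, invoked 19, takes VC(op9)=(0, 4) under max, adds 1 for W1 → (0, 5)
op7, invoked 13, takes VC(op6)=(3, 1) under max, adds 1 for W0 → (4, 1)
op8, invoked 15, takes VC(op5)=(0, 3), VC(op7)=(4, 1) under max, adds 1 for W0 → (5, 3)
target: VC(op7) = (4, 1)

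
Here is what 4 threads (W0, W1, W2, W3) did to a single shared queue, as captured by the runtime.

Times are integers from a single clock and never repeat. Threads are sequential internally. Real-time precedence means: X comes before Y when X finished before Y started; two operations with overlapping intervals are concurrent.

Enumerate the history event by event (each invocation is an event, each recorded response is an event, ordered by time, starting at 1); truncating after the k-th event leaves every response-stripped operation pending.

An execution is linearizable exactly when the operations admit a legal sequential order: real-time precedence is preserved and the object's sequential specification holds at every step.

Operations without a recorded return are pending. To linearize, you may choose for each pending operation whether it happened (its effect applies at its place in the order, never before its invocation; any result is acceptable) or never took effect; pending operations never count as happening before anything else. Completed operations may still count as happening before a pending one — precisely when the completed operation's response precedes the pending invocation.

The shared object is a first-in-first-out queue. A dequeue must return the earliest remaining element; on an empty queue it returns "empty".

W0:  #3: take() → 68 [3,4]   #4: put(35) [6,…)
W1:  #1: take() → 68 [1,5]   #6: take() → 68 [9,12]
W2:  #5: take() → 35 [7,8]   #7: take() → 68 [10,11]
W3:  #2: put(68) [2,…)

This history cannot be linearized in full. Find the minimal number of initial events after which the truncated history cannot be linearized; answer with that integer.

events 1..4 are still linearizable — one witness is #1, #2, #3:
after step 1 (#1 take() (pending, included)): queue <>
after step 2 (#2 put(68) (pending, included)): queue <68>
after step 3 (#3 take() → 68): queue <>
event 5 — #1's response, time 5 — after it, nothing linearizes
no escape via the 1 pending operation (#2): every completion choice fails
one such order, #1, #3 (pending dropped), breaks at step 1 where #1 take() → 68 is illegal
one such order, #3, #1 (pending dropped), breaks at step 1 where #3 take() → 68 is illegal

5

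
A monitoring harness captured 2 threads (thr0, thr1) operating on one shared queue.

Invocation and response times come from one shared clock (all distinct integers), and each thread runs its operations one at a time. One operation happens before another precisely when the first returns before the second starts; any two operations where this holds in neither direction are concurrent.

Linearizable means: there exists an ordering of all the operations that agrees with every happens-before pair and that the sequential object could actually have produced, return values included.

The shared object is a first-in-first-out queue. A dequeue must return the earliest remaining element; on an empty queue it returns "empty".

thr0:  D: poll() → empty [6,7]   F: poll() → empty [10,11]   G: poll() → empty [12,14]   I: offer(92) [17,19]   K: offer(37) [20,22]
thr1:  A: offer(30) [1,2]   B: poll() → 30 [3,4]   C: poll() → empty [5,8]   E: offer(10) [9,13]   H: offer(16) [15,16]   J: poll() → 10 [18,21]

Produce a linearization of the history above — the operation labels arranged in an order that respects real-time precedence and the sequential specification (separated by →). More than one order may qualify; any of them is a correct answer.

A → B → C → D → F → G → E → H → I → J → K

step 1: A offer(30) — queue <30>
step 2: B poll() → 30 — queue <>
step 3: C poll() → empty — queue <>
step 4: D poll() → empty — queue <>
step 5: F poll() → empty — queue <>
step 6: G poll() → empty — queue <>
step 7: E offer(10) — queue <10>
step 8: H offer(16) — queue <10,16>
step 9: I offer(92) — queue <10,16,92>
step 10: J poll() → 10 — queue <16,92>
step 11: K offer(37) — queue <16,92,37>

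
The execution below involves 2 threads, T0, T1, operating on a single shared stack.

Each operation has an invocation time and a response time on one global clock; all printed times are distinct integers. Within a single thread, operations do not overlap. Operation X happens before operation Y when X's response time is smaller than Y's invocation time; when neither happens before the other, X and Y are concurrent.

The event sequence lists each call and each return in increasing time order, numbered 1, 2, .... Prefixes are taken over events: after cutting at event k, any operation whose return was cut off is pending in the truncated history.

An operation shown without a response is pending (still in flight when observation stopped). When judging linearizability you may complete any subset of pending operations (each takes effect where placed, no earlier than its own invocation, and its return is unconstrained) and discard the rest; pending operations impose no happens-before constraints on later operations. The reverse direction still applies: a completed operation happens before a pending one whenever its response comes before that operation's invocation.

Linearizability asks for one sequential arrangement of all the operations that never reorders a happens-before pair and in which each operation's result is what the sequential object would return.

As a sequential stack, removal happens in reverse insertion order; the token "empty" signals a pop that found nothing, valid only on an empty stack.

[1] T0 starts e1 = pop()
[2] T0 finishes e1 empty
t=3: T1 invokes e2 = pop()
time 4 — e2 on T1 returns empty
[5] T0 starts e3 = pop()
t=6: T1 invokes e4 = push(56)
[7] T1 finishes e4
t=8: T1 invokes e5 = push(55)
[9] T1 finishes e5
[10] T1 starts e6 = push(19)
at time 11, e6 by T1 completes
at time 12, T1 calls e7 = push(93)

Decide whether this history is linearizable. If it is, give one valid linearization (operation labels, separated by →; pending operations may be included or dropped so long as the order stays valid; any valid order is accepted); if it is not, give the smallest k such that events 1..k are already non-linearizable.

step 1: e1 pop() → empty — stack <>
step 2: e2 pop() → empty — stack <>
step 3: e3 pop() (pending, included) — stack <>
step 4: e4 push(56) — stack <56>
step 5: e5 push(55) — stack <56,55>
step 6: e6 push(19) — stack <56,55,19>

linearizable — witness: e1 → e2 → e3 → e4 → e5 → e6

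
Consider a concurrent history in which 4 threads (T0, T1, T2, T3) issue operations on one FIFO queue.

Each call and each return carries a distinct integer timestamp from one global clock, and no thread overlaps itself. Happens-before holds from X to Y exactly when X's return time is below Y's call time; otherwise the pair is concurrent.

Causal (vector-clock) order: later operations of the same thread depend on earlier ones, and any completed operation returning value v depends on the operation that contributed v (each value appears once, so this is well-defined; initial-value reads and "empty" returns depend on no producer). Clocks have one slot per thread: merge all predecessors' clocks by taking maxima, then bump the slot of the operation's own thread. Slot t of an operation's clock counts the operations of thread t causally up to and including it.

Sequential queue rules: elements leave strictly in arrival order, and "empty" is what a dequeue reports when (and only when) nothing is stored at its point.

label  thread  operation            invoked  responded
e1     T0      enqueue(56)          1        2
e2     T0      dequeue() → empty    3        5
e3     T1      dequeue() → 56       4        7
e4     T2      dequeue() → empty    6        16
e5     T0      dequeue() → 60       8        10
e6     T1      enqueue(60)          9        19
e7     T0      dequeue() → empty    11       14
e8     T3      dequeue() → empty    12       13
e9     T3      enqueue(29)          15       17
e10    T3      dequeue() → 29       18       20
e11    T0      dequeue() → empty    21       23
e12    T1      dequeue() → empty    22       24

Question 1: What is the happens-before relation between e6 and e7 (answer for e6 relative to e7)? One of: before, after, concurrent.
Answer: concurrent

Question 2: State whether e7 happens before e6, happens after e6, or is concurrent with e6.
Answer: concurrent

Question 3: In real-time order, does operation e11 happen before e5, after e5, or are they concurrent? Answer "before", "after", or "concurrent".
Answer: after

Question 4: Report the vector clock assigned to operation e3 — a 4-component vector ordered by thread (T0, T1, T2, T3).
Answer: (1, 1, 0, 0)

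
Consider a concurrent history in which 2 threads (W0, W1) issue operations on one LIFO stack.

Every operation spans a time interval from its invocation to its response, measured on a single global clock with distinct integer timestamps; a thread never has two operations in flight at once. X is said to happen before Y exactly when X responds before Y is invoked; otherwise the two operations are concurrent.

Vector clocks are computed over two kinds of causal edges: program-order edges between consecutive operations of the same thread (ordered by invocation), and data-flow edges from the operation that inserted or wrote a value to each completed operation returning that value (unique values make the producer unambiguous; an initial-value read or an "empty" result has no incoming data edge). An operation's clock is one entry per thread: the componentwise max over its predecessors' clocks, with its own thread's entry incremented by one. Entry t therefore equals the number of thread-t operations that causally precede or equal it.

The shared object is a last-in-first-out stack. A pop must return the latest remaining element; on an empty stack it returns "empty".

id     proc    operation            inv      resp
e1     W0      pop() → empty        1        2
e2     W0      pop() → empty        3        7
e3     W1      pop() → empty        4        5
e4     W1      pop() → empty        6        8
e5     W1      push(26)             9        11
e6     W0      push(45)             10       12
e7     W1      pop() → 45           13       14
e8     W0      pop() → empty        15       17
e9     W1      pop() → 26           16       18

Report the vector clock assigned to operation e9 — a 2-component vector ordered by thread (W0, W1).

(3, 5)

e3, invoked 4, has no incoming edges; only W1's bump applies → (0, 1)
e1, invoked 1, has no incoming edges; only W0's bump applies → (1, 0)
e4, invoked 6, takes VC(e3)=(0, 1) under max, adds 1 for W1 → (0, 2)
e2, invoked 3, takes VC(e1)=(1, 0) under max, adds 1 for W0 → (2, 0)
e5, invoked 9, takes VC(e4)=(0, 2) under max, adds 1 for W1 → (0, 3)
e6, invoked 10, takes VC(e2)=(2, 0) under max, adds 1 for W0 → (3, 0)
e8, invoked 15, takes VC(e6)=(3, 0) under max, adds 1 for W0 → (4, 0)
e7, invoked 13, takes VC(e5)=(0, 3), VC(e6)=(3, 0) under max, adds 1 for W1 → (3, 4)
e9, invoked 16, takes VC(e5)=(0, 3), VC(e7)=(3, 4) under max, adds 1 for W1 → (3, 5)
target: VC(e9) = (3, 5)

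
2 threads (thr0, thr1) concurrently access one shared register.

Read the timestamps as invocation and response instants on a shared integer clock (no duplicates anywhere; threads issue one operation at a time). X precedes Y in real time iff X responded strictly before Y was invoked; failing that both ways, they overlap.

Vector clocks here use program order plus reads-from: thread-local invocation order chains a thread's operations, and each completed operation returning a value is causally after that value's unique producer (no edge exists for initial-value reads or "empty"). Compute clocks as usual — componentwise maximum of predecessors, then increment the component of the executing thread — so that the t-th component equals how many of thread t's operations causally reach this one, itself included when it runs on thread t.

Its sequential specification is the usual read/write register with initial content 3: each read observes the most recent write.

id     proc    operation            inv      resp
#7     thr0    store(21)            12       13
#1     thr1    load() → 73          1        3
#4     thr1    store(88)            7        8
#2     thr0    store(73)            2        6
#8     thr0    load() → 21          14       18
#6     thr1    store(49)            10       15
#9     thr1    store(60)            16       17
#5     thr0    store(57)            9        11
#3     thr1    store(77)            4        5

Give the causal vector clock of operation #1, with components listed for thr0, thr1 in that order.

#2 (invocation 2): nothing precedes it; thr0's component alone gives (1, 0)
#1 (invocation 1): componentwise max over VC(#2)=(1, 0), +1 at thr1, giving (1, 1)
#5 (invocation 9): componentwise max over VC(#2)=(1, 0), +1 at thr0, giving (2, 0)
#3 (invocation 4): componentwise max over VC(#1)=(1, 1), +1 at thr1, giving (1, 2)
#7 (invocation 12): componentwise max over VC(#5)=(2, 0), +1 at thr0, giving (3, 0)
#4 (invocation 7): componentwise max over VC(#3)=(1, 2), +1 at thr1, giving (1, 3)
#8 (invocation 14): componentwise max over VC(#7)=(3, 0), +1 at thr0, giving (4, 0)
#6 (invocation 10): componentwise max over VC(#4)=(1, 3), +1 at thr1, giving (1, 4)
#9 (invocation 16): componentwise max over VC(#6)=(1, 4), +1 at thr1, giving (1, 5)
target: VC(#1) = (1, 1)

(1, 1)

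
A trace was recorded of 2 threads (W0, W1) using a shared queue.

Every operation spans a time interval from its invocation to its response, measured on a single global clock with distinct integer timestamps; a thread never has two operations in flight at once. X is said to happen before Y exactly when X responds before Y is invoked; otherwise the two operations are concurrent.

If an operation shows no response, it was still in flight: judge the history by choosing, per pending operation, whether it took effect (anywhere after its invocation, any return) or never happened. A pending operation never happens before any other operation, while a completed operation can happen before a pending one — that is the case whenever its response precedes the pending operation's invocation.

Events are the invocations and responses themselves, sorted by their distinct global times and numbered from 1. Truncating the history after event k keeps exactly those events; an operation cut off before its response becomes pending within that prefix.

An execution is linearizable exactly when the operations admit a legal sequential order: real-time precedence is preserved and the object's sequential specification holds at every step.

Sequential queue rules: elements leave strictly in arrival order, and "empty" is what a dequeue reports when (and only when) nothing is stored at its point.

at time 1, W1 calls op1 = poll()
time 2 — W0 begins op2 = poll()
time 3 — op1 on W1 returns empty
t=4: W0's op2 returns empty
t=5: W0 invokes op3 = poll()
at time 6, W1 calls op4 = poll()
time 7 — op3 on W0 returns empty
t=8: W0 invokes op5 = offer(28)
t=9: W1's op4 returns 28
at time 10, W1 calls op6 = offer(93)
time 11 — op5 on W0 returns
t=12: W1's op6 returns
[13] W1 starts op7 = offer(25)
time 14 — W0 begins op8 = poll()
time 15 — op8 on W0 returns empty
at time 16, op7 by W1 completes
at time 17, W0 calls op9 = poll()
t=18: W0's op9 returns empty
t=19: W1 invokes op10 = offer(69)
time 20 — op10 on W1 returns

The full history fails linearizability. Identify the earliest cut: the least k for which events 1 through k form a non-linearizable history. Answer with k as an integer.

one valid order for events 1..14 is op1, op2, op3, op5, op4, op6:
step 1: op1 poll() → empty — queue <>
step 2: op2 poll() → empty — queue <>
step 3: op3 poll() → empty — queue <>
step 4: op5 offer(28) — queue <28>
step 5: op4 poll() → 28 — queue <>
step 6: op6 offer(93) — queue <93>
at event 15 (op8's time-15 response) nothing linearizes any more
including or dropping the 1 pending operation (op7) in any combination fails
one such order, op1, op2, op3, op4, op5, op6, op8 (pending dropped), breaks at step 4 where op4 poll() → 28 is illegal
one such order, op1, op2, op3, op4, op6, op5, op8 (pending dropped), breaks at step 4 where op4 poll() → 28 is illegal

15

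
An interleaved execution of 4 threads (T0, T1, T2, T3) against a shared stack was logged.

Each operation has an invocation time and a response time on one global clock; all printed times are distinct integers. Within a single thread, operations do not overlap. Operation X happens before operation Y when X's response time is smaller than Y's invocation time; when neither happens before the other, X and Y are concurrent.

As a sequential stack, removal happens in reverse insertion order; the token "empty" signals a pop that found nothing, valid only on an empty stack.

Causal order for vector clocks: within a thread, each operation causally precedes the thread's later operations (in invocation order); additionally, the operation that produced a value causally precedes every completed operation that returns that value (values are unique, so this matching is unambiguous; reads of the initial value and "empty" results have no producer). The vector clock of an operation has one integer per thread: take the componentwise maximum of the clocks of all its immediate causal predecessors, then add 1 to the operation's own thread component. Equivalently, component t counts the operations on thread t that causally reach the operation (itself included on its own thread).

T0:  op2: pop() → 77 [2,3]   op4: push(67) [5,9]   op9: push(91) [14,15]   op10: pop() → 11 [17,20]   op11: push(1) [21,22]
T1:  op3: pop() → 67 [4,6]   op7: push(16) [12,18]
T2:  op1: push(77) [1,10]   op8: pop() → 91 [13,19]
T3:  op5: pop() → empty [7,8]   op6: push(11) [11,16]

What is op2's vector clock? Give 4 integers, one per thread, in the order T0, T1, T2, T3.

(1, 0, 1, 0)

op5 (invocation 7): nothing precedes it; T3's component alone gives (0, 0, 0, 1)
op1 (invocation 1): nothing precedes it; T2's component alone gives (0, 0, 1, 0)
op6, invoked 11, takes VC(op5)=(0, 0, 0, 1) under max, adds 1 for T3 → (0, 0, 0, 2)
op2, invoked 2, takes VC(op1)=(0, 0, 1, 0) under max, adds 1 for T0 → (1, 0, 1, 0)
op4, invoked 5, takes VC(op2)=(1, 0, 1, 0) under max, adds 1 for T0 → (2, 0, 1, 0)
op3, invoked 4, takes VC(op4)=(2, 0, 1, 0) under max, adds 1 for T1 → (2, 1, 1, 0)
op9, invoked 14, takes VC(op4)=(2, 0, 1, 0) under max, adds 1 for T0 → (3, 0, 1, 0)
op7, invoked 12, takes VC(op3)=(2, 1, 1, 0) under max, adds 1 for T1 → (2, 2, 1, 0)
op8, invoked 13, takes VC(op1)=(0, 0, 1, 0), VC(op9)=(3, 0, 1, 0) under max, adds 1 for T2 → (3, 0, 2, 0)
op10, invoked 17, takes VC(op6)=(0, 0, 0, 2), VC(op9)=(3, 0, 1, 0) under max, adds 1 for T0 → (4, 0, 1, 2)
op11, invoked 21, takes VC(op10)=(4, 0, 1, 2) under max, adds 1 for T0 → (5, 0, 1, 2)
target: VC(op2) = (1, 0, 1, 0)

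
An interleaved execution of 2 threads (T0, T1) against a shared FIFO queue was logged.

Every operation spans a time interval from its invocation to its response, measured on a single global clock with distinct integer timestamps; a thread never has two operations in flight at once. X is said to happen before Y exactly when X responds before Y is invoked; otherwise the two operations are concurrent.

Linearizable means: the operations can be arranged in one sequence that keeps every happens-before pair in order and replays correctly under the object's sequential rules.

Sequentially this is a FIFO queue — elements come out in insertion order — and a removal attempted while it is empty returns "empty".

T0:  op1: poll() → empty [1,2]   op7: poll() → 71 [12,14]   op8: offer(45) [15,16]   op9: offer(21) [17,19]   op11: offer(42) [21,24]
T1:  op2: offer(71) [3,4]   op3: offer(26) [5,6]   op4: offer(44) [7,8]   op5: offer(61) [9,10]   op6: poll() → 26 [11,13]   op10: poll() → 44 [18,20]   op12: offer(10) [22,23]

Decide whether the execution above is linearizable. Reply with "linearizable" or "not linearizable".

linearizable

a witness: op1, op2, op3, op4, op5, op7, op6, op8, op9, op10, op11, op12
step 1: op1 poll() → empty — queue <>
step 2: op2 offer(71) — queue <71>
step 3: op3 offer(26) — queue <71,26>
step 4: op4 offer(44) — queue <71,26,44>
step 5: op5 offer(61) — queue <71,26,44,61>
step 6: op7 poll() → 71 — queue <26,44,61>
step 7: op6 poll() → 26 — queue <44,61>
step 8: op8 offer(45) — queue <44,61,45>
step 9: op9 offer(21) — queue <44,61,45,21>
step 10: op10 poll() → 44 — queue <61,45,21>
step 11: op11 offer(42) — queue <61,45,21,42>
step 12: op12 offer(10) — queue <61,45,21,42,10>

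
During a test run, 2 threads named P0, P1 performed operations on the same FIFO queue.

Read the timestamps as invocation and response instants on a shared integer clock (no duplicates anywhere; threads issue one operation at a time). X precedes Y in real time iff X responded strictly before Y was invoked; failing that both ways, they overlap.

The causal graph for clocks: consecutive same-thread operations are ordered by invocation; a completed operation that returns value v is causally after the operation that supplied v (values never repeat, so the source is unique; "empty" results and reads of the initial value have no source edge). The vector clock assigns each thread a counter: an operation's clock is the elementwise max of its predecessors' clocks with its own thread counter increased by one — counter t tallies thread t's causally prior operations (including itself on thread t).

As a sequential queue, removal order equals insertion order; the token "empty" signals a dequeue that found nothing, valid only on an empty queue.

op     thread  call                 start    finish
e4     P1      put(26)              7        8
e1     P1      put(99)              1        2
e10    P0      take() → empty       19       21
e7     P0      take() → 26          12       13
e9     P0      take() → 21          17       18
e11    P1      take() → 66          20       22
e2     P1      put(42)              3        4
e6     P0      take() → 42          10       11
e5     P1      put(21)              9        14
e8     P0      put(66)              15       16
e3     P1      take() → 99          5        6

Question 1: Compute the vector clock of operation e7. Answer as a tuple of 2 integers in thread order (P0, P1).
Answer: (2, 4)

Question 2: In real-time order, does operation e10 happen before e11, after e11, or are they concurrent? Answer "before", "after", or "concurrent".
Answer: concurrent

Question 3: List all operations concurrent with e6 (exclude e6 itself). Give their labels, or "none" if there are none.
Answer: e5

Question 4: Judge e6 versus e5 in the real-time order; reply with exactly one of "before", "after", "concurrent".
Answer: concurrent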